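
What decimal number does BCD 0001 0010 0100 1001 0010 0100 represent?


Each 4-bit group → digit:
  0001 → 1
  0010 → 2
  0100 → 4
  1001 → 9
  0010 → 2
  0100 → 4
= 124924


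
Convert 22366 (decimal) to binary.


Divide by 2 repeatedly:
22366 ÷ 2 = 11183 remainder 0
11183 ÷ 2 = 5591 remainder 1
5591 ÷ 2 = 2795 remainder 1
2795 ÷ 2 = 1397 remainder 1
1397 ÷ 2 = 698 remainder 1
698 ÷ 2 = 349 remainder 0
349 ÷ 2 = 174 remainder 1
174 ÷ 2 = 87 remainder 0
87 ÷ 2 = 43 remainder 1
43 ÷ 2 = 21 remainder 1
21 ÷ 2 = 10 remainder 1
10 ÷ 2 = 5 remainder 0
5 ÷ 2 = 2 remainder 1
2 ÷ 2 = 1 remainder 0
1 ÷ 2 = 0 remainder 1
Reading remainders bottom-up:
= 101011101011110


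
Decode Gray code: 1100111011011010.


Gray code: 1100111011011010
MSB stays the same: 1
Each subsequent bit = prev_binary XOR current_gray:
  B[1] = 1 XOR 1 = 0
  B[2] = 0 XOR 0 = 0
  B[3] = 0 XOR 0 = 0
  B[4] = 0 XOR 1 = 1
  B[5] = 1 XOR 1 = 0
  B[6] = 0 XOR 1 = 1
  B[7] = 1 XOR 0 = 1
  B[8] = 1 XOR 1 = 0
  B[9] = 0 XOR 1 = 1
  B[10] = 1 XOR 0 = 1
  B[11] = 1 XOR 1 = 0
  B[12] = 0 XOR 1 = 1
  B[13] = 1 XOR 0 = 1
  B[14] = 1 XOR 1 = 0
  B[15] = 0 XOR 0 = 0
= 1000101101101100 (35692 decimal)


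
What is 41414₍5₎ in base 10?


Positional values (base 5):
  4 × 5^0 = 4 × 1 = 4
  1 × 5^1 = 1 × 5 = 5
  4 × 5^2 = 4 × 25 = 100
  1 × 5^3 = 1 × 125 = 125
  4 × 5^4 = 4 × 625 = 2500
Sum = 4 + 5 + 100 + 125 + 2500
= 2734


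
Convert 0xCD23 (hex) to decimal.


Positional values:
Position 0: 3 × 16^0 = 3 × 1 = 3
Position 1: 2 × 16^1 = 2 × 16 = 32
Position 2: D × 16^2 = 13 × 256 = 3328
Position 3: C × 16^3 = 12 × 4096 = 49152
Sum = 3 + 32 + 3328 + 49152
= 52515


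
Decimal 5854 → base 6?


Divide by 6 repeatedly:
5854 ÷ 6 = 975 remainder 4
975 ÷ 6 = 162 remainder 3
162 ÷ 6 = 27 remainder 0
27 ÷ 6 = 4 remainder 3
4 ÷ 6 = 0 remainder 4
Reading remainders bottom-up:
= 43034


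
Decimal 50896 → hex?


Divide by 16 repeatedly:
50896 ÷ 16 = 3181 remainder 0 (0)
3181 ÷ 16 = 198 remainder 13 (D)
198 ÷ 16 = 12 remainder 6 (6)
12 ÷ 16 = 0 remainder 12 (C)
Reading remainders bottom-up:
= 0xC6D0


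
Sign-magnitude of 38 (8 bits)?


Sign bit: 0 (positive)
Magnitude: 38 = 0100110
= 00100110


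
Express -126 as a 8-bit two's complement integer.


Original: 01111110
Step 1 - Invert all bits: 10000001
Step 2 - Add 1: 10000001 + 1
= 10000010 (represents -126)


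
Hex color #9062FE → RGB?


Hex: #9062FE
R = 90₁₆ = 144
G = 62₁₆ = 98
B = FE₁₆ = 254
= RGB(144, 98, 254)


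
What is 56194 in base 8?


Divide by 8 repeatedly:
56194 ÷ 8 = 7024 remainder 2
7024 ÷ 8 = 878 remainder 0
878 ÷ 8 = 109 remainder 6
109 ÷ 8 = 13 remainder 5
13 ÷ 8 = 1 remainder 5
1 ÷ 8 = 0 remainder 1
Reading remainders bottom-up:
= 0o155602


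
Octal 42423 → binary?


Each octal digit → 3 binary bits:
  4 = 100
  2 = 010
  4 = 100
  2 = 010
  3 = 011
Concatenate: 100 010 100 010 011
= 100010100010011


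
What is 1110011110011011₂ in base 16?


Group into 4-bit nibbles: 1110011110011011
  1110 = E
  0111 = 7
  1001 = 9
  1011 = B
= 0xE79B


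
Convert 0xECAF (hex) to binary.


Each hex digit → 4 binary bits:
  E = 1110
  C = 1100
  A = 1010
  F = 1111
Concatenate: 1110 1100 1010 1111
= 1110110010101111


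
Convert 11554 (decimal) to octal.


Divide by 8 repeatedly:
11554 ÷ 8 = 1444 remainder 2
1444 ÷ 8 = 180 remainder 4
180 ÷ 8 = 22 remainder 4
22 ÷ 8 = 2 remainder 6
2 ÷ 8 = 0 remainder 2
Reading remainders bottom-up:
= 0o26442


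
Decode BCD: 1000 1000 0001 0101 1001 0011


Each 4-bit group → digit:
  1000 → 8
  1000 → 8
  0001 → 1
  0101 → 5
  1001 → 9
  0011 → 3
= 881593


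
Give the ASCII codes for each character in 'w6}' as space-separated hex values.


String: 'w6}'  (3 characters)
Per-character ASCII lookup:
  'w': lowercase starts at 97: 'w' = 97 + 22 = 119 → 0x77
  '6': digits start at 48: '6' = 48 + 6 = 54 → 0x36
  '}': special character: '}' = 125 → 0x7D
= 0x77 0x36 0x7D


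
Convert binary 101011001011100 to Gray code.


Binary: 101011001011100
Gray code: G = B XOR (B >> 1)
B >> 1 = 010101100101110
101011001011100 XOR 010101100101110:
  1 XOR 0 = 1
  0 XOR 1 = 1
  1 XOR 0 = 1
  0 XOR 1 = 1
  1 XOR 0 = 1
  1 XOR 1 = 0
  0 XOR 1 = 1
  0 XOR 0 = 0
  1 XOR 0 = 1
  0 XOR 1 = 1
  1 XOR 0 = 1
  1 XOR 1 = 0
  1 XOR 1 = 0
  0 XOR 1 = 1
  0 XOR 0 = 0
= 111110101110010


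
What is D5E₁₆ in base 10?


Positional values:
Position 0: E × 16^0 = 14 × 1 = 14
Position 1: 5 × 16^1 = 5 × 16 = 80
Position 2: D × 16^2 = 13 × 256 = 3328
Sum = 14 + 80 + 3328
= 3422


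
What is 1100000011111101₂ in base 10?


Positional values:
Bit 0: 1 × 2^0 = 1
Bit 2: 1 × 2^2 = 4
Bit 3: 1 × 2^3 = 8
Bit 4: 1 × 2^4 = 16
Bit 5: 1 × 2^5 = 32
Bit 6: 1 × 2^6 = 64
Bit 7: 1 × 2^7 = 128
Bit 14: 1 × 2^14 = 16384
Bit 15: 1 × 2^15 = 32768
Sum = 1 + 4 + 8 + 16 + 32 + 64 + 128 + 16384 + 32768
= 49405


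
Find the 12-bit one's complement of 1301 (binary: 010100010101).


Original: 010100010101
Invert all bits:
  bit 0: 0 → 1
  bit 1: 1 → 0
  bit 2: 0 → 1
  bit 3: 1 → 0
  bit 4: 0 → 1
  bit 5: 0 → 1
  bit 6: 0 → 1
  bit 7: 1 → 0
  bit 8: 0 → 1
  bit 9: 1 → 0
  bit 10: 0 → 1
  bit 11: 1 → 0
= 101011101010


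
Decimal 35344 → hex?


Divide by 16 repeatedly:
35344 ÷ 16 = 2209 remainder 0 (0)
2209 ÷ 16 = 138 remainder 1 (1)
138 ÷ 16 = 8 remainder 10 (A)
8 ÷ 16 = 0 remainder 8 (8)
Reading remainders bottom-up:
= 0x8A10


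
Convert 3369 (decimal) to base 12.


Divide by 12 repeatedly:
3369 ÷ 12 = 280 remainder 9
280 ÷ 12 = 23 remainder 4
23 ÷ 12 = 1 remainder 11
1 ÷ 12 = 0 remainder 1
Reading remainders bottom-up:
= 1B49


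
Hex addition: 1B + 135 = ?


Align and add column by column (LSB to MSB, each column mod 16 with carry):
  001B
+ 0135
  ----
  col 0: B(11) + 5(5) + 0 (carry in) = 16 → 0(0), carry out 1
  col 1: 1(1) + 3(3) + 1 (carry in) = 5 → 5(5), carry out 0
  col 2: 0(0) + 1(1) + 0 (carry in) = 1 → 1(1), carry out 0
  col 3: 0(0) + 0(0) + 0 (carry in) = 0 → 0(0), carry out 0
Reading digits MSB→LSB: 0150
Strip leading zeros: 150
= 0x150


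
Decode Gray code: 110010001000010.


Gray code: 110010001000010
MSB stays the same: 1
Each subsequent bit = prev_binary XOR current_gray:
  B[1] = 1 XOR 1 = 0
  B[2] = 0 XOR 0 = 0
  B[3] = 0 XOR 0 = 0
  B[4] = 0 XOR 1 = 1
  B[5] = 1 XOR 0 = 1
  B[6] = 1 XOR 0 = 1
  B[7] = 1 XOR 0 = 1
  B[8] = 1 XOR 1 = 0
  B[9] = 0 XOR 0 = 0
  B[10] = 0 XOR 0 = 0
  B[11] = 0 XOR 0 = 0
  B[12] = 0 XOR 0 = 0
  B[13] = 0 XOR 1 = 1
  B[14] = 1 XOR 0 = 1
= 100011110000011 (18307 decimal)


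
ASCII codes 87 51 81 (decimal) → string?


Codes (decimal): 87 51 81
Per-code ASCII lookup:
  87  (range 65-90: uppercase, 87 - 65 = 22) → 'W'
  51  (range 48-57: digits, 51 - 48 = 3) → '3'
  81  (range 65-90: uppercase, 81 - 65 = 16) → 'Q'
= 'W3Q'


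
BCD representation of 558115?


Each digit → 4-bit binary:
  5 → 0101
  5 → 0101
  8 → 1000
  1 → 0001
  1 → 0001
  5 → 0101
= 0101 0101 1000 0001 0001 0101


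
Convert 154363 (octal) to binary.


Each octal digit → 3 binary bits:
  1 = 001
  5 = 101
  4 = 100
  3 = 011
  6 = 110
  3 = 011
Concatenate: 001 101 100 011 110 011
= 001101100011110011


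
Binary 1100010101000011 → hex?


Group into 4-bit nibbles: 1100010101000011
  1100 = C
  0101 = 5
  0100 = 4
  0011 = 3
= 0xC543


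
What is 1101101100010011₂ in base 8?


Group into 3-bit groups: 001101101100010011
  001 = 1
  101 = 5
  101 = 5
  100 = 4
  010 = 2
  011 = 3
= 0o155423


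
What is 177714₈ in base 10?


Positional values:
Position 0: 4 × 8^0 = 4
Position 1: 1 × 8^1 = 8
Position 2: 7 × 8^2 = 448
Position 3: 7 × 8^3 = 3584
Position 4: 7 × 8^4 = 28672
Position 5: 1 × 8^5 = 32768
Sum = 4 + 8 + 448 + 3584 + 28672 + 32768
= 65484


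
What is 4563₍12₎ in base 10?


Positional values (base 12):
  3 × 12^0 = 3 × 1 = 3
  6 × 12^1 = 6 × 12 = 72
  5 × 12^2 = 5 × 144 = 720
  4 × 12^3 = 4 × 1728 = 6912
Sum = 3 + 72 + 720 + 6912
= 7707


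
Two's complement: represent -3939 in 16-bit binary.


Original: 0000111101100011
Step 1 - Invert all bits: 1111000010011100
Step 2 - Add 1: 1111000010011100 + 1
= 1111000010011101 (represents -3939)


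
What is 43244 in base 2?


Divide by 2 repeatedly:
43244 ÷ 2 = 21622 remainder 0
21622 ÷ 2 = 10811 remainder 0
10811 ÷ 2 = 5405 remainder 1
5405 ÷ 2 = 2702 remainder 1
2702 ÷ 2 = 1351 remainder 0
1351 ÷ 2 = 675 remainder 1
675 ÷ 2 = 337 remainder 1
337 ÷ 2 = 168 remainder 1
168 ÷ 2 = 84 remainder 0
84 ÷ 2 = 42 remainder 0
42 ÷ 2 = 21 remainder 0
21 ÷ 2 = 10 remainder 1
10 ÷ 2 = 5 remainder 0
5 ÷ 2 = 2 remainder 1
2 ÷ 2 = 1 remainder 0
1 ÷ 2 = 0 remainder 1
Reading remainders bottom-up:
= 1010100011101100


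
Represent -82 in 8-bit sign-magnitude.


Sign bit: 1 (negative)
Magnitude: 82 = 1010010
= 11010010


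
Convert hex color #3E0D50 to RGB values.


Hex: #3E0D50
R = 3E₁₆ = 62
G = 0D₁₆ = 13
B = 50₁₆ = 80
= RGB(62, 13, 80)


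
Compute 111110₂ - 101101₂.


Align and subtract column by column (LSB to MSB, borrowing when needed):
  111110
- 101101
  ------
  col 0: (0 - 0 borrow-in) - 1 → borrow from next column: (0+2) - 1 = 1, borrow out 1
  col 1: (1 - 1 borrow-in) - 0 → 0 - 0 = 0, borrow out 0
  col 2: (1 - 0 borrow-in) - 1 → 1 - 1 = 0, borrow out 0
  col 3: (1 - 0 borrow-in) - 1 → 1 - 1 = 0, borrow out 0
  col 4: (1 - 0 borrow-in) - 0 → 1 - 0 = 1, borrow out 0
  col 5: (1 - 0 borrow-in) - 1 → 1 - 1 = 0, borrow out 0
Reading bits MSB→LSB: 010001
Strip leading zeros: 10001
= 10001


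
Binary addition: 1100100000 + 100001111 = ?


Align and add column by column (LSB to MSB, carry propagating):
  01100100000
+ 00100001111
  -----------
  col 0: 0 + 1 + 0 (carry in) = 1 → bit 1, carry out 0
  col 1: 0 + 1 + 0 (carry in) = 1 → bit 1, carry out 0
  col 2: 0 + 1 + 0 (carry in) = 1 → bit 1, carry out 0
  col 3: 0 + 1 + 0 (carry in) = 1 → bit 1, carry out 0
  col 4: 0 + 0 + 0 (carry in) = 0 → bit 0, carry out 0
  col 5: 1 + 0 + 0 (carry in) = 1 → bit 1, carry out 0
  col 6: 0 + 0 + 0 (carry in) = 0 → bit 0, carry out 0
  col 7: 0 + 0 + 0 (carry in) = 0 → bit 0, carry out 0
  col 8: 1 + 1 + 0 (carry in) = 2 → bit 0, carry out 1
  col 9: 1 + 0 + 1 (carry in) = 2 → bit 0, carry out 1
  col 10: 0 + 0 + 1 (carry in) = 1 → bit 1, carry out 0
Reading bits MSB→LSB: 10000101111
Strip leading zeros: 10000101111
= 10000101111


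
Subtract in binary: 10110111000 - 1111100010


Align and subtract column by column (LSB to MSB, borrowing when needed):
  10110111000
- 01111100010
  -----------
  col 0: (0 - 0 borrow-in) - 0 → 0 - 0 = 0, borrow out 0
  col 1: (0 - 0 borrow-in) - 1 → borrow from next column: (0+2) - 1 = 1, borrow out 1
  col 2: (0 - 1 borrow-in) - 0 → borrow from next column: (-1+2) - 0 = 1, borrow out 1
  col 3: (1 - 1 borrow-in) - 0 → 0 - 0 = 0, borrow out 0
  col 4: (1 - 0 borrow-in) - 0 → 1 - 0 = 1, borrow out 0
  col 5: (1 - 0 borrow-in) - 1 → 1 - 1 = 0, borrow out 0
  col 6: (0 - 0 borrow-in) - 1 → borrow from next column: (0+2) - 1 = 1, borrow out 1
  col 7: (1 - 1 borrow-in) - 1 → borrow from next column: (0+2) - 1 = 1, borrow out 1
  col 8: (1 - 1 borrow-in) - 1 → borrow from next column: (0+2) - 1 = 1, borrow out 1
  col 9: (0 - 1 borrow-in) - 1 → borrow from next column: (-1+2) - 1 = 0, borrow out 1
  col 10: (1 - 1 borrow-in) - 0 → 0 - 0 = 0, borrow out 0
Reading bits MSB→LSB: 00111010110
Strip leading zeros: 111010110
= 111010110


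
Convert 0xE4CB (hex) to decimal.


Positional values:
Position 0: B × 16^0 = 11 × 1 = 11
Position 1: C × 16^1 = 12 × 16 = 192
Position 2: 4 × 16^2 = 4 × 256 = 1024
Position 3: E × 16^3 = 14 × 4096 = 57344
Sum = 11 + 192 + 1024 + 57344
= 58571


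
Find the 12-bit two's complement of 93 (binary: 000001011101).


Original: 000001011101
Step 1 - Invert all bits: 111110100010
Step 2 - Add 1: 111110100010 + 1
= 111110100011 (represents -93)


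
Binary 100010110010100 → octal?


Group into 3-bit groups: 100010110010100
  100 = 4
  010 = 2
  110 = 6
  010 = 2
  100 = 4
= 0o42624


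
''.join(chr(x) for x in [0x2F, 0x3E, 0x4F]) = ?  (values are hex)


Codes (hex): 0x2F 0x3E 0x4F
Per-code ASCII lookup:
  0x2F = 47  (special character) → '/'
  0x3E = 62  (special character) → '>'
  0x4F = 79  (range 65-90: uppercase, 79 - 65 = 14) → 'O'
= '/>O'


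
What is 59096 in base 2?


Divide by 2 repeatedly:
59096 ÷ 2 = 29548 remainder 0
29548 ÷ 2 = 14774 remainder 0
14774 ÷ 2 = 7387 remainder 0
7387 ÷ 2 = 3693 remainder 1
3693 ÷ 2 = 1846 remainder 1
1846 ÷ 2 = 923 remainder 0
923 ÷ 2 = 461 remainder 1
461 ÷ 2 = 230 remainder 1
230 ÷ 2 = 115 remainder 0
115 ÷ 2 = 57 remainder 1
57 ÷ 2 = 28 remainder 1
28 ÷ 2 = 14 remainder 0
14 ÷ 2 = 7 remainder 0
7 ÷ 2 = 3 remainder 1
3 ÷ 2 = 1 remainder 1
1 ÷ 2 = 0 remainder 1
Reading remainders bottom-up:
= 1110011011011000


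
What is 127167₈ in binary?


Each octal digit → 3 binary bits:
  1 = 001
  2 = 010
  7 = 111
  1 = 001
  6 = 110
  7 = 111
Concatenate: 001 010 111 001 110 111
= 001010111001110111


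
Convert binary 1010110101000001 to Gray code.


Binary: 1010110101000001
Gray code: G = B XOR (B >> 1)
B >> 1 = 0101011010100000
1010110101000001 XOR 0101011010100000:
  1 XOR 0 = 1
  0 XOR 1 = 1
  1 XOR 0 = 1
  0 XOR 1 = 1
  1 XOR 0 = 1
  1 XOR 1 = 0
  0 XOR 1 = 1
  1 XOR 0 = 1
  0 XOR 1 = 1
  1 XOR 0 = 1
  0 XOR 1 = 1
  0 XOR 0 = 0
  0 XOR 0 = 0
  0 XOR 0 = 0
  0 XOR 0 = 0
  1 XOR 0 = 1
= 1111101111100001


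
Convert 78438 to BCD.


Each digit → 4-bit binary:
  7 → 0111
  8 → 1000
  4 → 0100
  3 → 0011
  8 → 1000
= 0111 1000 0100 0011 1000


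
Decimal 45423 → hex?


Divide by 16 repeatedly:
45423 ÷ 16 = 2838 remainder 15 (F)
2838 ÷ 16 = 177 remainder 6 (6)
177 ÷ 16 = 11 remainder 1 (1)
11 ÷ 16 = 0 remainder 11 (B)
Reading remainders bottom-up:
= 0xB16F


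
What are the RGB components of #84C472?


Hex: #84C472
R = 84₁₆ = 132
G = C4₁₆ = 196
B = 72₁₆ = 114
= RGB(132, 196, 114)


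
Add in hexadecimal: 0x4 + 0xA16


Align and add column by column (LSB to MSB, each column mod 16 with carry):
  0004
+ 0A16
  ----
  col 0: 4(4) + 6(6) + 0 (carry in) = 10 → A(10), carry out 0
  col 1: 0(0) + 1(1) + 0 (carry in) = 1 → 1(1), carry out 0
  col 2: 0(0) + A(10) + 0 (carry in) = 10 → A(10), carry out 0
  col 3: 0(0) + 0(0) + 0 (carry in) = 0 → 0(0), carry out 0
Reading digits MSB→LSB: 0A1A
Strip leading zeros: A1A
= 0xA1A


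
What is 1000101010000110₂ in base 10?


Positional values:
Bit 1: 1 × 2^1 = 2
Bit 2: 1 × 2^2 = 4
Bit 7: 1 × 2^7 = 128
Bit 9: 1 × 2^9 = 512
Bit 11: 1 × 2^11 = 2048
Bit 15: 1 × 2^15 = 32768
Sum = 2 + 4 + 128 + 512 + 2048 + 32768
= 35462


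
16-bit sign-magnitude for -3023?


Sign bit: 1 (negative)
Magnitude: 3023 = 000101111001111
= 1000101111001111


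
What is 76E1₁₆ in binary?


Each hex digit → 4 binary bits:
  7 = 0111
  6 = 0110
  E = 1110
  1 = 0001
Concatenate: 0111 0110 1110 0001
= 0111011011100001


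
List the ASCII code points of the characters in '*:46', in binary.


String: '*:46'  (4 characters)
Per-character ASCII lookup:
  '*': special character: '*' = 42 → 101010
  ':': special character: ':' = 58 → 111010
  '4': digits start at 48: '4' = 48 + 4 = 52 → 110100
  '6': digits start at 48: '6' = 48 + 6 = 54 → 110110
= 101010 111010 110100 110110


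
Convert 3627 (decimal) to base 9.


Divide by 9 repeatedly:
3627 ÷ 9 = 403 remainder 0
403 ÷ 9 = 44 remainder 7
44 ÷ 9 = 4 remainder 8
4 ÷ 9 = 0 remainder 4
Reading remainders bottom-up:
= 4870


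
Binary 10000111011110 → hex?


Group into 4-bit nibbles: 0010000111011110
  0010 = 2
  0001 = 1
  1101 = D
  1110 = E
= 0x21DE


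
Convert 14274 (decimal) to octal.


Divide by 8 repeatedly:
14274 ÷ 8 = 1784 remainder 2
1784 ÷ 8 = 223 remainder 0
223 ÷ 8 = 27 remainder 7
27 ÷ 8 = 3 remainder 3
3 ÷ 8 = 0 remainder 3
Reading remainders bottom-up:
= 0o33702


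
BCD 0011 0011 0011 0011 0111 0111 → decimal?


Each 4-bit group → digit:
  0011 → 3
  0011 → 3
  0011 → 3
  0011 → 3
  0111 → 7
  0111 → 7
= 333377


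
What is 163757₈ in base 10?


Positional values:
Position 0: 7 × 8^0 = 7
Position 1: 5 × 8^1 = 40
Position 2: 7 × 8^2 = 448
Position 3: 3 × 8^3 = 1536
Position 4: 6 × 8^4 = 24576
Position 5: 1 × 8^5 = 32768
Sum = 7 + 40 + 448 + 1536 + 24576 + 32768
= 59375


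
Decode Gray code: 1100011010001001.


Gray code: 1100011010001001
MSB stays the same: 1
Each subsequent bit = prev_binary XOR current_gray:
  B[1] = 1 XOR 1 = 0
  B[2] = 0 XOR 0 = 0
  B[3] = 0 XOR 0 = 0
  B[4] = 0 XOR 0 = 0
  B[5] = 0 XOR 1 = 1
  B[6] = 1 XOR 1 = 0
  B[7] = 0 XOR 0 = 0
  B[8] = 0 XOR 1 = 1
  B[9] = 1 XOR 0 = 1
  B[10] = 1 XOR 0 = 1
  B[11] = 1 XOR 0 = 1
  B[12] = 1 XOR 1 = 0
  B[13] = 0 XOR 0 = 0
  B[14] = 0 XOR 0 = 0
  B[15] = 0 XOR 1 = 1
= 1000010011110001 (34033 decimal)


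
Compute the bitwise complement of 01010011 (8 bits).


Original: 01010011
Invert all bits:
  bit 0: 0 → 1
  bit 1: 1 → 0
  bit 2: 0 → 1
  bit 3: 1 → 0
  bit 4: 0 → 1
  bit 5: 0 → 1
  bit 6: 1 → 0
  bit 7: 1 → 0
= 10101100


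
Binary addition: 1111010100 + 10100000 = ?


Align and add column by column (LSB to MSB, carry propagating):
  01111010100
+ 00010100000
  -----------
  col 0: 0 + 0 + 0 (carry in) = 0 → bit 0, carry out 0
  col 1: 0 + 0 + 0 (carry in) = 0 → bit 0, carry out 0
  col 2: 1 + 0 + 0 (carry in) = 1 → bit 1, carry out 0
  col 3: 0 + 0 + 0 (carry in) = 0 → bit 0, carry out 0
  col 4: 1 + 0 + 0 (carry in) = 1 → bit 1, carry out 0
  col 5: 0 + 1 + 0 (carry in) = 1 → bit 1, carry out 0
  col 6: 1 + 0 + 0 (carry in) = 1 → bit 1, carry out 0
  col 7: 1 + 1 + 0 (carry in) = 2 → bit 0, carry out 1
  col 8: 1 + 0 + 1 (carry in) = 2 → bit 0, carry out 1
  col 9: 1 + 0 + 1 (carry in) = 2 → bit 0, carry out 1
  col 10: 0 + 0 + 1 (carry in) = 1 → bit 1, carry out 0
Reading bits MSB→LSB: 10001110100
Strip leading zeros: 10001110100
= 10001110100


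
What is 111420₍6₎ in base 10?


Positional values (base 6):
  0 × 6^0 = 0 × 1 = 0
  2 × 6^1 = 2 × 6 = 12
  4 × 6^2 = 4 × 36 = 144
  1 × 6^3 = 1 × 216 = 216
  1 × 6^4 = 1 × 1296 = 1296
  1 × 6^5 = 1 × 7776 = 7776
Sum = 0 + 12 + 144 + 216 + 1296 + 7776
= 9444


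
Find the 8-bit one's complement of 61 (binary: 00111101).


Original: 00111101
Invert all bits:
  bit 0: 0 → 1
  bit 1: 0 → 1
  bit 2: 1 → 0
  bit 3: 1 → 0
  bit 4: 1 → 0
  bit 5: 1 → 0
  bit 6: 0 → 1
  bit 7: 1 → 0
= 11000010


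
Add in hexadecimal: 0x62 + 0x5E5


Align and add column by column (LSB to MSB, each column mod 16 with carry):
  0062
+ 05E5
  ----
  col 0: 2(2) + 5(5) + 0 (carry in) = 7 → 7(7), carry out 0
  col 1: 6(6) + E(14) + 0 (carry in) = 20 → 4(4), carry out 1
  col 2: 0(0) + 5(5) + 1 (carry in) = 6 → 6(6), carry out 0
  col 3: 0(0) + 0(0) + 0 (carry in) = 0 → 0(0), carry out 0
Reading digits MSB→LSB: 0647
Strip leading zeros: 647
= 0x647


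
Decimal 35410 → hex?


Divide by 16 repeatedly:
35410 ÷ 16 = 2213 remainder 2 (2)
2213 ÷ 16 = 138 remainder 5 (5)
138 ÷ 16 = 8 remainder 10 (A)
8 ÷ 16 = 0 remainder 8 (8)
Reading remainders bottom-up:
= 0x8A52


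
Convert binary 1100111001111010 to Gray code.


Binary: 1100111001111010
Gray code: G = B XOR (B >> 1)
B >> 1 = 0110011100111101
1100111001111010 XOR 0110011100111101:
  1 XOR 0 = 1
  1 XOR 1 = 0
  0 XOR 1 = 1
  0 XOR 0 = 0
  1 XOR 0 = 1
  1 XOR 1 = 0
  1 XOR 1 = 0
  0 XOR 1 = 1
  0 XOR 0 = 0
  1 XOR 0 = 1
  1 XOR 1 = 0
  1 XOR 1 = 0
  1 XOR 1 = 0
  0 XOR 1 = 1
  1 XOR 0 = 1
  0 XOR 1 = 1
= 1010100101000111


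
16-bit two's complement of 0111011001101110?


Original: 0111011001101110
Step 1 - Invert all bits: 1000100110010001
Step 2 - Add 1: 1000100110010001 + 1
= 1000100110010010 (represents -30318)


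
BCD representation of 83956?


Each digit → 4-bit binary:
  8 → 1000
  3 → 0011
  9 → 1001
  5 → 0101
  6 → 0110
= 1000 0011 1001 0101 0110


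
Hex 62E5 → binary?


Each hex digit → 4 binary bits:
  6 = 0110
  2 = 0010
  E = 1110
  5 = 0101
Concatenate: 0110 0010 1110 0101
= 0110001011100101


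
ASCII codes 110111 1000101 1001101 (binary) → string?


Codes (binary): 110111 1000101 1001101
Per-code ASCII lookup:
  110111 = 55  (range 48-57: digits, 55 - 48 = 7) → '7'
  1000101 = 69  (range 65-90: uppercase, 69 - 65 = 4) → 'E'
  1001101 = 77  (range 65-90: uppercase, 77 - 65 = 12) → 'M'
= '7EM'


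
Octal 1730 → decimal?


Positional values:
Position 0: 0 × 8^0 = 0
Position 1: 3 × 8^1 = 24
Position 2: 7 × 8^2 = 448
Position 3: 1 × 8^3 = 512
Sum = 0 + 24 + 448 + 512
= 984


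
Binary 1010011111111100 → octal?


Group into 3-bit groups: 001010011111111100
  001 = 1
  010 = 2
  011 = 3
  111 = 7
  111 = 7
  100 = 4
= 0o123774


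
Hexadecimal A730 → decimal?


Positional values:
Position 0: 0 × 16^0 = 0 × 1 = 0
Position 1: 3 × 16^1 = 3 × 16 = 48
Position 2: 7 × 16^2 = 7 × 256 = 1792
Position 3: A × 16^3 = 10 × 4096 = 40960
Sum = 0 + 48 + 1792 + 40960
= 42800


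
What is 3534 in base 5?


Divide by 5 repeatedly:
3534 ÷ 5 = 706 remainder 4
706 ÷ 5 = 141 remainder 1
141 ÷ 5 = 28 remainder 1
28 ÷ 5 = 5 remainder 3
5 ÷ 5 = 1 remainder 0
1 ÷ 5 = 0 remainder 1
Reading remainders bottom-up:
= 103114


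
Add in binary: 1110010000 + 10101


Align and add column by column (LSB to MSB, carry propagating):
  01110010000
+ 00000010101
  -----------
  col 0: 0 + 1 + 0 (carry in) = 1 → bit 1, carry out 0
  col 1: 0 + 0 + 0 (carry in) = 0 → bit 0, carry out 0
  col 2: 0 + 1 + 0 (carry in) = 1 → bit 1, carry out 0
  col 3: 0 + 0 + 0 (carry in) = 0 → bit 0, carry out 0
  col 4: 1 + 1 + 0 (carry in) = 2 → bit 0, carry out 1
  col 5: 0 + 0 + 1 (carry in) = 1 → bit 1, carry out 0
  col 6: 0 + 0 + 0 (carry in) = 0 → bit 0, carry out 0
  col 7: 1 + 0 + 0 (carry in) = 1 → bit 1, carry out 0
  col 8: 1 + 0 + 0 (carry in) = 1 → bit 1, carry out 0
  col 9: 1 + 0 + 0 (carry in) = 1 → bit 1, carry out 0
  col 10: 0 + 0 + 0 (carry in) = 0 → bit 0, carry out 0
Reading bits MSB→LSB: 01110100101
Strip leading zeros: 1110100101
= 1110100101


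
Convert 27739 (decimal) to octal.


Divide by 8 repeatedly:
27739 ÷ 8 = 3467 remainder 3
3467 ÷ 8 = 433 remainder 3
433 ÷ 8 = 54 remainder 1
54 ÷ 8 = 6 remainder 6
6 ÷ 8 = 0 remainder 6
Reading remainders bottom-up:
= 0o66133


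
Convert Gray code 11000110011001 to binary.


Gray code: 11000110011001
MSB stays the same: 1
Each subsequent bit = prev_binary XOR current_gray:
  B[1] = 1 XOR 1 = 0
  B[2] = 0 XOR 0 = 0
  B[3] = 0 XOR 0 = 0
  B[4] = 0 XOR 0 = 0
  B[5] = 0 XOR 1 = 1
  B[6] = 1 XOR 1 = 0
  B[7] = 0 XOR 0 = 0
  B[8] = 0 XOR 0 = 0
  B[9] = 0 XOR 1 = 1
  B[10] = 1 XOR 1 = 0
  B[11] = 0 XOR 0 = 0
  B[12] = 0 XOR 0 = 0
  B[13] = 0 XOR 1 = 1
= 10000100010001 (8465 decimal)


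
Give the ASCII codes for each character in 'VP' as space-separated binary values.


String: 'VP'  (2 characters)
Per-character ASCII lookup:
  'V': uppercase starts at 65: 'V' = 65 + 21 = 86 → 1010110
  'P': uppercase starts at 65: 'P' = 65 + 15 = 80 → 1010000
= 1010110 1010000


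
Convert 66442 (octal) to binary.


Each octal digit → 3 binary bits:
  6 = 110
  6 = 110
  4 = 100
  4 = 100
  2 = 010
Concatenate: 110 110 100 100 010
= 110110100100010


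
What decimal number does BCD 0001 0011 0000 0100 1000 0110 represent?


Each 4-bit group → digit:
  0001 → 1
  0011 → 3
  0000 → 0
  0100 → 4
  1000 → 8
  0110 → 6
= 130486


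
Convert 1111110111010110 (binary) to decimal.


Positional values:
Bit 1: 1 × 2^1 = 2
Bit 2: 1 × 2^2 = 4
Bit 4: 1 × 2^4 = 16
Bit 6: 1 × 2^6 = 64
Bit 7: 1 × 2^7 = 128
Bit 8: 1 × 2^8 = 256
Bit 10: 1 × 2^10 = 1024
Bit 11: 1 × 2^11 = 2048
Bit 12: 1 × 2^12 = 4096
Bit 13: 1 × 2^13 = 8192
Bit 14: 1 × 2^14 = 16384
Bit 15: 1 × 2^15 = 32768
Sum = 2 + 4 + 16 + 64 + 128 + 256 + 1024 + 2048 + 4096 + 8192 + 16384 + 32768
= 64982


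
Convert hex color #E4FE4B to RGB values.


Hex: #E4FE4B
R = E4₁₆ = 228
G = FE₁₆ = 254
B = 4B₁₆ = 75
= RGB(228, 254, 75)


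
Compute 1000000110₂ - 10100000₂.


Align and subtract column by column (LSB to MSB, borrowing when needed):
  1000000110
- 0010100000
  ----------
  col 0: (0 - 0 borrow-in) - 0 → 0 - 0 = 0, borrow out 0
  col 1: (1 - 0 borrow-in) - 0 → 1 - 0 = 1, borrow out 0
  col 2: (1 - 0 borrow-in) - 0 → 1 - 0 = 1, borrow out 0
  col 3: (0 - 0 borrow-in) - 0 → 0 - 0 = 0, borrow out 0
  col 4: (0 - 0 borrow-in) - 0 → 0 - 0 = 0, borrow out 0
  col 5: (0 - 0 borrow-in) - 1 → borrow from next column: (0+2) - 1 = 1, borrow out 1
  col 6: (0 - 1 borrow-in) - 0 → borrow from next column: (-1+2) - 0 = 1, borrow out 1
  col 7: (0 - 1 borrow-in) - 1 → borrow from next column: (-1+2) - 1 = 0, borrow out 1
  col 8: (0 - 1 borrow-in) - 0 → borrow from next column: (-1+2) - 0 = 1, borrow out 1
  col 9: (1 - 1 borrow-in) - 0 → 0 - 0 = 0, borrow out 0
Reading bits MSB→LSB: 0101100110
Strip leading zeros: 101100110
= 101100110


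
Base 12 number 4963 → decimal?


Positional values (base 12):
  3 × 12^0 = 3 × 1 = 3
  6 × 12^1 = 6 × 12 = 72
  9 × 12^2 = 9 × 144 = 1296
  4 × 12^3 = 4 × 1728 = 6912
Sum = 3 + 72 + 1296 + 6912
= 8283


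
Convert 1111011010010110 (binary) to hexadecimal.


Group into 4-bit nibbles: 1111011010010110
  1111 = F
  0110 = 6
  1001 = 9
  0110 = 6
= 0xF696


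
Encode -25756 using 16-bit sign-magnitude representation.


Sign bit: 1 (negative)
Magnitude: 25756 = 110010010011100
= 1110010010011100


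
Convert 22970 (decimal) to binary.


Divide by 2 repeatedly:
22970 ÷ 2 = 11485 remainder 0
11485 ÷ 2 = 5742 remainder 1
5742 ÷ 2 = 2871 remainder 0
2871 ÷ 2 = 1435 remainder 1
1435 ÷ 2 = 717 remainder 1
717 ÷ 2 = 358 remainder 1
358 ÷ 2 = 179 remainder 0
179 ÷ 2 = 89 remainder 1
89 ÷ 2 = 44 remainder 1
44 ÷ 2 = 22 remainder 0
22 ÷ 2 = 11 remainder 0
11 ÷ 2 = 5 remainder 1
5 ÷ 2 = 2 remainder 1
2 ÷ 2 = 1 remainder 0
1 ÷ 2 = 0 remainder 1
Reading remainders bottom-up:
= 101100110111010


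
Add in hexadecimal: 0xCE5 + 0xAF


Align and add column by column (LSB to MSB, each column mod 16 with carry):
  0CE5
+ 00AF
  ----
  col 0: 5(5) + F(15) + 0 (carry in) = 20 → 4(4), carry out 1
  col 1: E(14) + A(10) + 1 (carry in) = 25 → 9(9), carry out 1
  col 2: C(12) + 0(0) + 1 (carry in) = 13 → D(13), carry out 0
  col 3: 0(0) + 0(0) + 0 (carry in) = 0 → 0(0), carry out 0
Reading digits MSB→LSB: 0D94
Strip leading zeros: D94
= 0xD94


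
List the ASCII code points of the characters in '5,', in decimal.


String: '5,'  (2 characters)
Per-character ASCII lookup:
  '5': digits start at 48: '5' = 48 + 5 = 53
  ',': special character: ',' = 44
= 53 44


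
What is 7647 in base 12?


Divide by 12 repeatedly:
7647 ÷ 12 = 637 remainder 3
637 ÷ 12 = 53 remainder 1
53 ÷ 12 = 4 remainder 5
4 ÷ 12 = 0 remainder 4
Reading remainders bottom-up:
= 4513


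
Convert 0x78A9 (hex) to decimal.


Positional values:
Position 0: 9 × 16^0 = 9 × 1 = 9
Position 1: A × 16^1 = 10 × 16 = 160
Position 2: 8 × 16^2 = 8 × 256 = 2048
Position 3: 7 × 16^3 = 7 × 4096 = 28672
Sum = 9 + 160 + 2048 + 28672
= 30889


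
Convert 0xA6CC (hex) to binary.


Each hex digit → 4 binary bits:
  A = 1010
  6 = 0110
  C = 1100
  C = 1100
Concatenate: 1010 0110 1100 1100
= 1010011011001100


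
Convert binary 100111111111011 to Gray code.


Binary: 100111111111011
Gray code: G = B XOR (B >> 1)
B >> 1 = 010011111111101
100111111111011 XOR 010011111111101:
  1 XOR 0 = 1
  0 XOR 1 = 1
  0 XOR 0 = 0
  1 XOR 0 = 1
  1 XOR 1 = 0
  1 XOR 1 = 0
  1 XOR 1 = 0
  1 XOR 1 = 0
  1 XOR 1 = 0
  1 XOR 1 = 0
  1 XOR 1 = 0
  1 XOR 1 = 0
  0 XOR 1 = 1
  1 XOR 0 = 1
  1 XOR 1 = 0
= 110100000000110


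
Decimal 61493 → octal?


Divide by 8 repeatedly:
61493 ÷ 8 = 7686 remainder 5
7686 ÷ 8 = 960 remainder 6
960 ÷ 8 = 120 remainder 0
120 ÷ 8 = 15 remainder 0
15 ÷ 8 = 1 remainder 7
1 ÷ 8 = 0 remainder 1
Reading remainders bottom-up:
= 0o170065


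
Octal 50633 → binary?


Each octal digit → 3 binary bits:
  5 = 101
  0 = 000
  6 = 110
  3 = 011
  3 = 011
Concatenate: 101 000 110 011 011
= 101000110011011


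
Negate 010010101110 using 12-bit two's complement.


Original: 010010101110
Step 1 - Invert all bits: 101101010001
Step 2 - Add 1: 101101010001 + 1
= 101101010010 (represents -1198)


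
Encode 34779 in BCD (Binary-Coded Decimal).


Each digit → 4-bit binary:
  3 → 0011
  4 → 0100
  7 → 0111
  7 → 0111
  9 → 1001
= 0011 0100 0111 0111 1001


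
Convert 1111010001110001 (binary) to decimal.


Positional values:
Bit 0: 1 × 2^0 = 1
Bit 4: 1 × 2^4 = 16
Bit 5: 1 × 2^5 = 32
Bit 6: 1 × 2^6 = 64
Bit 10: 1 × 2^10 = 1024
Bit 12: 1 × 2^12 = 4096
Bit 13: 1 × 2^13 = 8192
Bit 14: 1 × 2^14 = 16384
Bit 15: 1 × 2^15 = 32768
Sum = 1 + 16 + 32 + 64 + 1024 + 4096 + 8192 + 16384 + 32768
= 62577


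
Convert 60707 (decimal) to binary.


Divide by 2 repeatedly:
60707 ÷ 2 = 30353 remainder 1
30353 ÷ 2 = 15176 remainder 1
15176 ÷ 2 = 7588 remainder 0
7588 ÷ 2 = 3794 remainder 0
3794 ÷ 2 = 1897 remainder 0
1897 ÷ 2 = 948 remainder 1
948 ÷ 2 = 474 remainder 0
474 ÷ 2 = 237 remainder 0
237 ÷ 2 = 118 remainder 1
118 ÷ 2 = 59 remainder 0
59 ÷ 2 = 29 remainder 1
29 ÷ 2 = 14 remainder 1
14 ÷ 2 = 7 remainder 0
7 ÷ 2 = 3 remainder 1
3 ÷ 2 = 1 remainder 1
1 ÷ 2 = 0 remainder 1
Reading remainders bottom-up:
= 1110110100100011


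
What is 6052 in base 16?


Divide by 16 repeatedly:
6052 ÷ 16 = 378 remainder 4 (4)
378 ÷ 16 = 23 remainder 10 (A)
23 ÷ 16 = 1 remainder 7 (7)
1 ÷ 16 = 0 remainder 1 (1)
Reading remainders bottom-up:
= 0x17A4


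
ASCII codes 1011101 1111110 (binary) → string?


Codes (binary): 1011101 1111110
Per-code ASCII lookup:
  1011101 = 93  (special character) → ']'
  1111110 = 126  (special character) → '~'
= ']~'


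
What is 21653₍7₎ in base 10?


Positional values (base 7):
  3 × 7^0 = 3 × 1 = 3
  5 × 7^1 = 5 × 7 = 35
  6 × 7^2 = 6 × 49 = 294
  1 × 7^3 = 1 × 343 = 343
  2 × 7^4 = 2 × 2401 = 4802
Sum = 3 + 35 + 294 + 343 + 4802
= 5477


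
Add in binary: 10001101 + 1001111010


Align and add column by column (LSB to MSB, carry propagating):
  00010001101
+ 01001111010
  -----------
  col 0: 1 + 0 + 0 (carry in) = 1 → bit 1, carry out 0
  col 1: 0 + 1 + 0 (carry in) = 1 → bit 1, carry out 0
  col 2: 1 + 0 + 0 (carry in) = 1 → bit 1, carry out 0
  col 3: 1 + 1 + 0 (carry in) = 2 → bit 0, carry out 1
  col 4: 0 + 1 + 1 (carry in) = 2 → bit 0, carry out 1
  col 5: 0 + 1 + 1 (carry in) = 2 → bit 0, carry out 1
  col 6: 0 + 1 + 1 (carry in) = 2 → bit 0, carry out 1
  col 7: 1 + 0 + 1 (carry in) = 2 → bit 0, carry out 1
  col 8: 0 + 0 + 1 (carry in) = 1 → bit 1, carry out 0
  col 9: 0 + 1 + 0 (carry in) = 1 → bit 1, carry out 0
  col 10: 0 + 0 + 0 (carry in) = 0 → bit 0, carry out 0
Reading bits MSB→LSB: 01100000111
Strip leading zeros: 1100000111
= 1100000111


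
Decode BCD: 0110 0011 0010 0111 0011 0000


Each 4-bit group → digit:
  0110 → 6
  0011 → 3
  0010 → 2
  0111 → 7
  0011 → 3
  0000 → 0
= 632730


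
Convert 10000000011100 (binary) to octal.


Group into 3-bit groups: 010000000011100
  010 = 2
  000 = 0
  000 = 0
  011 = 3
  100 = 4
= 0o20034


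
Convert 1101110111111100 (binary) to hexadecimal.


Group into 4-bit nibbles: 1101110111111100
  1101 = D
  1101 = D
  1111 = F
  1100 = C
= 0xDDFC


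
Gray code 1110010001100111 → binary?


Gray code: 1110010001100111
MSB stays the same: 1
Each subsequent bit = prev_binary XOR current_gray:
  B[1] = 1 XOR 1 = 0
  B[2] = 0 XOR 1 = 1
  B[3] = 1 XOR 0 = 1
  B[4] = 1 XOR 0 = 1
  B[5] = 1 XOR 1 = 0
  B[6] = 0 XOR 0 = 0
  B[7] = 0 XOR 0 = 0
  B[8] = 0 XOR 0 = 0
  B[9] = 0 XOR 1 = 1
  B[10] = 1 XOR 1 = 0
  B[11] = 0 XOR 0 = 0
  B[12] = 0 XOR 0 = 0
  B[13] = 0 XOR 1 = 1
  B[14] = 1 XOR 1 = 0
  B[15] = 0 XOR 1 = 1
= 1011100001000101 (47173 decimal)


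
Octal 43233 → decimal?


Positional values:
Position 0: 3 × 8^0 = 3
Position 1: 3 × 8^1 = 24
Position 2: 2 × 8^2 = 128
Position 3: 3 × 8^3 = 1536
Position 4: 4 × 8^4 = 16384
Sum = 3 + 24 + 128 + 1536 + 16384
= 18075


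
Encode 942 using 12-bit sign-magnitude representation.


Sign bit: 0 (positive)
Magnitude: 942 = 01110101110
= 001110101110


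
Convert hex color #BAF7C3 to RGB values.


Hex: #BAF7C3
R = BA₁₆ = 186
G = F7₁₆ = 247
B = C3₁₆ = 195
= RGB(186, 247, 195)


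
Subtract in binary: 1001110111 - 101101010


Align and subtract column by column (LSB to MSB, borrowing when needed):
  1001110111
- 0101101010
  ----------
  col 0: (1 - 0 borrow-in) - 0 → 1 - 0 = 1, borrow out 0
  col 1: (1 - 0 borrow-in) - 1 → 1 - 1 = 0, borrow out 0
  col 2: (1 - 0 borrow-in) - 0 → 1 - 0 = 1, borrow out 0
  col 3: (0 - 0 borrow-in) - 1 → borrow from next column: (0+2) - 1 = 1, borrow out 1
  col 4: (1 - 1 borrow-in) - 0 → 0 - 0 = 0, borrow out 0
  col 5: (1 - 0 borrow-in) - 1 → 1 - 1 = 0, borrow out 0
  col 6: (1 - 0 borrow-in) - 1 → 1 - 1 = 0, borrow out 0
  col 7: (0 - 0 borrow-in) - 0 → 0 - 0 = 0, borrow out 0
  col 8: (0 - 0 borrow-in) - 1 → borrow from next column: (0+2) - 1 = 1, borrow out 1
  col 9: (1 - 1 borrow-in) - 0 → 0 - 0 = 0, borrow out 0
Reading bits MSB→LSB: 0100001101
Strip leading zeros: 100001101
= 100001101


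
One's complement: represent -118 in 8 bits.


Original: 01110110
Invert all bits:
  bit 0: 0 → 1
  bit 1: 1 → 0
  bit 2: 1 → 0
  bit 3: 1 → 0
  bit 4: 0 → 1
  bit 5: 1 → 0
  bit 6: 1 → 0
  bit 7: 0 → 1
= 10001001


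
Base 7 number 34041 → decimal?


Positional values (base 7):
  1 × 7^0 = 1 × 1 = 1
  4 × 7^1 = 4 × 7 = 28
  0 × 7^2 = 0 × 49 = 0
  4 × 7^3 = 4 × 343 = 1372
  3 × 7^4 = 3 × 2401 = 7203
Sum = 1 + 28 + 0 + 1372 + 7203
= 8604


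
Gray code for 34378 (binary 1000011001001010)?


Binary: 1000011001001010
Gray code: G = B XOR (B >> 1)
B >> 1 = 0100001100100101
1000011001001010 XOR 0100001100100101:
  1 XOR 0 = 1
  0 XOR 1 = 1
  0 XOR 0 = 0
  0 XOR 0 = 0
  0 XOR 0 = 0
  1 XOR 0 = 1
  1 XOR 1 = 0
  0 XOR 1 = 1
  0 XOR 0 = 0
  1 XOR 0 = 1
  0 XOR 1 = 1
  0 XOR 0 = 0
  1 XOR 0 = 1
  0 XOR 1 = 1
  1 XOR 0 = 1
  0 XOR 1 = 1
= 1100010101101111


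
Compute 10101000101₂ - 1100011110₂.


Align and subtract column by column (LSB to MSB, borrowing when needed):
  10101000101
- 01100011110
  -----------
  col 0: (1 - 0 borrow-in) - 0 → 1 - 0 = 1, borrow out 0
  col 1: (0 - 0 borrow-in) - 1 → borrow from next column: (0+2) - 1 = 1, borrow out 1
  col 2: (1 - 1 borrow-in) - 1 → borrow from next column: (0+2) - 1 = 1, borrow out 1
  col 3: (0 - 1 borrow-in) - 1 → borrow from next column: (-1+2) - 1 = 0, borrow out 1
  col 4: (0 - 1 borrow-in) - 1 → borrow from next column: (-1+2) - 1 = 0, borrow out 1
  col 5: (0 - 1 borrow-in) - 0 → borrow from next column: (-1+2) - 0 = 1, borrow out 1
  col 6: (1 - 1 borrow-in) - 0 → 0 - 0 = 0, borrow out 0
  col 7: (0 - 0 borrow-in) - 0 → 0 - 0 = 0, borrow out 0
  col 8: (1 - 0 borrow-in) - 1 → 1 - 1 = 0, borrow out 0
  col 9: (0 - 0 borrow-in) - 1 → borrow from next column: (0+2) - 1 = 1, borrow out 1
  col 10: (1 - 1 borrow-in) - 0 → 0 - 0 = 0, borrow out 0
Reading bits MSB→LSB: 01000100111
Strip leading zeros: 1000100111
= 1000100111


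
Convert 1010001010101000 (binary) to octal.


Group into 3-bit groups: 001010001010101000
  001 = 1
  010 = 2
  001 = 1
  010 = 2
  101 = 5
  000 = 0
= 0o121250


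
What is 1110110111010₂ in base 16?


Group into 4-bit nibbles: 0001110110111010
  0001 = 1
  1101 = D
  1011 = B
  1010 = A
= 0x1DBA


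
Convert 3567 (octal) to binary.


Each octal digit → 3 binary bits:
  3 = 011
  5 = 101
  6 = 110
  7 = 111
Concatenate: 011 101 110 111
= 011101110111


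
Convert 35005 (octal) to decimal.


Positional values:
Position 0: 5 × 8^0 = 5
Position 1: 0 × 8^1 = 0
Position 2: 0 × 8^2 = 0
Position 3: 5 × 8^3 = 2560
Position 4: 3 × 8^4 = 12288
Sum = 5 + 0 + 0 + 2560 + 12288
= 14853


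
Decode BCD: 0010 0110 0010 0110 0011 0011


Each 4-bit group → digit:
  0010 → 2
  0110 → 6
  0010 → 2
  0110 → 6
  0011 → 3
  0011 → 3
= 262633


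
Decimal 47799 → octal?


Divide by 8 repeatedly:
47799 ÷ 8 = 5974 remainder 7
5974 ÷ 8 = 746 remainder 6
746 ÷ 8 = 93 remainder 2
93 ÷ 8 = 11 remainder 5
11 ÷ 8 = 1 remainder 3
1 ÷ 8 = 0 remainder 1
Reading remainders bottom-up:
= 0o135267


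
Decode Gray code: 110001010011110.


Gray code: 110001010011110
MSB stays the same: 1
Each subsequent bit = prev_binary XOR current_gray:
  B[1] = 1 XOR 1 = 0
  B[2] = 0 XOR 0 = 0
  B[3] = 0 XOR 0 = 0
  B[4] = 0 XOR 0 = 0
  B[5] = 0 XOR 1 = 1
  B[6] = 1 XOR 0 = 1
  B[7] = 1 XOR 1 = 0
  B[8] = 0 XOR 0 = 0
  B[9] = 0 XOR 0 = 0
  B[10] = 0 XOR 1 = 1
  B[11] = 1 XOR 1 = 0
  B[12] = 0 XOR 1 = 1
  B[13] = 1 XOR 1 = 0
  B[14] = 0 XOR 0 = 0
= 100001100010100 (17172 decimal)


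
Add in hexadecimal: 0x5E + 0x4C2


Align and add column by column (LSB to MSB, each column mod 16 with carry):
  005E
+ 04C2
  ----
  col 0: E(14) + 2(2) + 0 (carry in) = 16 → 0(0), carry out 1
  col 1: 5(5) + C(12) + 1 (carry in) = 18 → 2(2), carry out 1
  col 2: 0(0) + 4(4) + 1 (carry in) = 5 → 5(5), carry out 0
  col 3: 0(0) + 0(0) + 0 (carry in) = 0 → 0(0), carry out 0
Reading digits MSB→LSB: 0520
Strip leading zeros: 520
= 0x520


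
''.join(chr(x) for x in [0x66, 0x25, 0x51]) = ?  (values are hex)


Codes (hex): 0x66 0x25 0x51
Per-code ASCII lookup:
  0x66 = 102  (range 97-122: lowercase, 102 - 97 = 5) → 'f'
  0x25 = 37  (special character) → '%'
  0x51 = 81  (range 65-90: uppercase, 81 - 65 = 16) → 'Q'
= 'f%Q'


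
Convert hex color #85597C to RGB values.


Hex: #85597C
R = 85₁₆ = 133
G = 59₁₆ = 89
B = 7C₁₆ = 124
= RGB(133, 89, 124)


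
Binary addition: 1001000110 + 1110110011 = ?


Align and add column by column (LSB to MSB, carry propagating):
  01001000110
+ 01110110011
  -----------
  col 0: 0 + 1 + 0 (carry in) = 1 → bit 1, carry out 0
  col 1: 1 + 1 + 0 (carry in) = 2 → bit 0, carry out 1
  col 2: 1 + 0 + 1 (carry in) = 2 → bit 0, carry out 1
  col 3: 0 + 0 + 1 (carry in) = 1 → bit 1, carry out 0
  col 4: 0 + 1 + 0 (carry in) = 1 → bit 1, carry out 0
  col 5: 0 + 1 + 0 (carry in) = 1 → bit 1, carry out 0
  col 6: 1 + 0 + 0 (carry in) = 1 → bit 1, carry out 0
  col 7: 0 + 1 + 0 (carry in) = 1 → bit 1, carry out 0
  col 8: 0 + 1 + 0 (carry in) = 1 → bit 1, carry out 0
  col 9: 1 + 1 + 0 (carry in) = 2 → bit 0, carry out 1
  col 10: 0 + 0 + 1 (carry in) = 1 → bit 1, carry out 0
Reading bits MSB→LSB: 10111111001
Strip leading zeros: 10111111001
= 10111111001


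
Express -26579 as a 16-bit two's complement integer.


Original: 0110011111010011
Step 1 - Invert all bits: 1001100000101100
Step 2 - Add 1: 1001100000101100 + 1
= 1001100000101101 (represents -26579)


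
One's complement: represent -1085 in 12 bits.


Original: 010000111101
Invert all bits:
  bit 0: 0 → 1
  bit 1: 1 → 0
  bit 2: 0 → 1
  bit 3: 0 → 1
  bit 4: 0 → 1
  bit 5: 0 → 1
  bit 6: 1 → 0
  bit 7: 1 → 0
  bit 8: 1 → 0
  bit 9: 1 → 0
  bit 10: 0 → 1
  bit 11: 1 → 0
= 101111000010


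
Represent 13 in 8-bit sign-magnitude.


Sign bit: 0 (positive)
Magnitude: 13 = 0001101
= 00001101


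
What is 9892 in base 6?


Divide by 6 repeatedly:
9892 ÷ 6 = 1648 remainder 4
1648 ÷ 6 = 274 remainder 4
274 ÷ 6 = 45 remainder 4
45 ÷ 6 = 7 remainder 3
7 ÷ 6 = 1 remainder 1
1 ÷ 6 = 0 remainder 1
Reading remainders bottom-up:
= 113444
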